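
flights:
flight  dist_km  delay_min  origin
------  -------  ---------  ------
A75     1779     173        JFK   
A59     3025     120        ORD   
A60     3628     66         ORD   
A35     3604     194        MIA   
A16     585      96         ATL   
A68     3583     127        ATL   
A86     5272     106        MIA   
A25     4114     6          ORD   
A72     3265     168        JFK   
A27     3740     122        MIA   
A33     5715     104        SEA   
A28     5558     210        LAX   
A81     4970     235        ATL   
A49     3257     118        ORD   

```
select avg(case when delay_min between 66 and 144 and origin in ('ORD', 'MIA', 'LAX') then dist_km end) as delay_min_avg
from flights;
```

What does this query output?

3784.4

flight=A75: ✗
flight=A59: ✓ → 3025
flight=A60: ✓ → 3628
flight=A35: ✗
flight=A16: ✗
flight=A68: ✗
flight=A86: ✓ → 5272
flight=A25: ✗
flight=A72: ✗
flight=A27: ✓ → 3740
flight=A33: ✗
flight=A28: ✗
flight=A81: ✗
flight=A49: ✓ → 3257
delay_min_avg = (3025 + 3628 + 5272 + 3740 + 3257) / 5 = 3784.4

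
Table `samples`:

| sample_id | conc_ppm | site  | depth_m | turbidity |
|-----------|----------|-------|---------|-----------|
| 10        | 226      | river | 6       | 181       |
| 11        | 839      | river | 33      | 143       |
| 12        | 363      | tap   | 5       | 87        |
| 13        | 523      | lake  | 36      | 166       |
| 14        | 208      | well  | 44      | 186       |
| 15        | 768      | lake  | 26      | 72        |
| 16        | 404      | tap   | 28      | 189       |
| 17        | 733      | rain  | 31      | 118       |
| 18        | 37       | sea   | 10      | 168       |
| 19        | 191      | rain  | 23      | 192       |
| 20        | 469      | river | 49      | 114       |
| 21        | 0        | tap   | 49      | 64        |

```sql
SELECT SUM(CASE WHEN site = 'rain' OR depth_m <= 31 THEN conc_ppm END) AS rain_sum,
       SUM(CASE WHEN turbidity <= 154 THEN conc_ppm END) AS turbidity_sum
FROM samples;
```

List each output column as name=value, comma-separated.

[rain_sum: site = 'rain' OR depth_m <= 31]
sample_id=10: ✓ → 226
sample_id=11: ✗
sample_id=12: ✓ → 363
sample_id=13: ✗
sample_id=14: ✗
sample_id=15: ✓ → 768
sample_id=16: ✓ → 404
sample_id=17: ✓ → 733
sample_id=18: ✓ → 37
sample_id=19: ✓ → 191
sample_id=20: ✗
sample_id=21: ✗
rain_sum = 226 + 363 + 768 + 404 + 733 + 37 + 191 = 2722
—
[turbidity_sum: turbidity <= 154]
sample_id=10: ✗
sample_id=11: ✓ → 839
sample_id=12: ✓ → 363
sample_id=13: ✗
sample_id=14: ✗
sample_id=15: ✓ → 768
sample_id=16: ✗
sample_id=17: ✓ → 733
sample_id=18: ✗
sample_id=19: ✗
sample_id=20: ✓ → 469
sample_id=21: ✓ → 0
turbidity_sum = 839 + 363 + 768 + 733 + 469 = 3172

rain_sum=2722, turbidity_sum=3172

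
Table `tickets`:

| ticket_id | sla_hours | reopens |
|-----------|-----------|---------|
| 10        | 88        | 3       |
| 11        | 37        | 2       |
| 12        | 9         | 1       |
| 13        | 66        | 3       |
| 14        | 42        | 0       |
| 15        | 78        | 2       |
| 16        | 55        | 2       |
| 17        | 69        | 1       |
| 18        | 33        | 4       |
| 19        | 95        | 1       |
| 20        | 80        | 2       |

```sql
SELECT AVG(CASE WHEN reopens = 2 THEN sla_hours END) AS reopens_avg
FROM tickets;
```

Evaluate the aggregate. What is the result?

62.5

ticket_id=10: ✗
ticket_id=11: ✓ → 37
ticket_id=12: ✗
ticket_id=13: ✗
ticket_id=14: ✗
ticket_id=15: ✓ → 78
ticket_id=16: ✓ → 55
ticket_id=17: ✗
ticket_id=18: ✗
ticket_id=19: ✗
ticket_id=20: ✓ → 80
reopens_avg = (37 + 78 + 55 + 80) / 4 = 62.5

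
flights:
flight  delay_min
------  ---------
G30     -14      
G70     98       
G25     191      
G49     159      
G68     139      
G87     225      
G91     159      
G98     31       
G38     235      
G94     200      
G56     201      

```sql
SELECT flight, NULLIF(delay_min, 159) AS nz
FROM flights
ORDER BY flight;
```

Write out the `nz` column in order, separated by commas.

191, -14, 235, NULL, 201, 139, 98, 225, NULL, 200, 31

flight=G25: delay_min=191 vs 159: differ → 191
flight=G30: delay_min=-14 vs 159: differ → -14
flight=G38: delay_min=235 vs 159: differ → 235
flight=G49: delay_min=159 vs 159: equal → NULL
flight=G56: delay_min=201 vs 159: differ → 201
flight=G68: delay_min=139 vs 159: differ → 139
flight=G70: delay_min=98 vs 159: differ → 98
flight=G87: delay_min=225 vs 159: differ → 225
flight=G91: delay_min=159 vs 159: equal → NULL
flight=G94: delay_min=200 vs 159: differ → 200
flight=G98: delay_min=31 vs 159: differ → 31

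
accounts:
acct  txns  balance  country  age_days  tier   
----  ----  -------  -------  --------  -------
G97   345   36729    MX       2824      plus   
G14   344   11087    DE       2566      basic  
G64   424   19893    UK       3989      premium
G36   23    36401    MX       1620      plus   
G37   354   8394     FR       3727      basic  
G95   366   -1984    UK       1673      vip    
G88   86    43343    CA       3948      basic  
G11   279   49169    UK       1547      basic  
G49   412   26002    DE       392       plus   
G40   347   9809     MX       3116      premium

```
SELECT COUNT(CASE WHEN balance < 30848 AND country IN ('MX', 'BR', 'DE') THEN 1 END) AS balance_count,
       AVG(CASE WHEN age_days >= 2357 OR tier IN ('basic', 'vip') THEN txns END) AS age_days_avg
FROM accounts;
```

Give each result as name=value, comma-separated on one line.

[balance_count: balance < 30848 AND country IN ('MX', 'BR', 'DE')]
acct=G97: ✗
acct=G14: ✓ → 1
acct=G64: ✗
acct=G36: ✗
acct=G37: ✗
acct=G95: ✗
acct=G88: ✗
acct=G11: ✗
acct=G49: ✓ → 1
acct=G40: ✓ → 1
balance_count = COUNT(1, 1, 1) = 3
—
[age_days_avg: age_days >= 2357 OR tier IN ('basic', 'vip')]
acct=G97: ✓ → 345
acct=G14: ✓ → 344
acct=G64: ✓ → 424
acct=G36: ✗
acct=G37: ✓ → 354
acct=G95: ✓ → 366
acct=G88: ✓ → 86
acct=G11: ✓ → 279
acct=G49: ✗
acct=G40: ✓ → 347
age_days_avg = (345 + 344 + 424 + 354 + 366 + 86 + 279 + 347) / 8 = 318.125

balance_count=3, age_days_avg=318.125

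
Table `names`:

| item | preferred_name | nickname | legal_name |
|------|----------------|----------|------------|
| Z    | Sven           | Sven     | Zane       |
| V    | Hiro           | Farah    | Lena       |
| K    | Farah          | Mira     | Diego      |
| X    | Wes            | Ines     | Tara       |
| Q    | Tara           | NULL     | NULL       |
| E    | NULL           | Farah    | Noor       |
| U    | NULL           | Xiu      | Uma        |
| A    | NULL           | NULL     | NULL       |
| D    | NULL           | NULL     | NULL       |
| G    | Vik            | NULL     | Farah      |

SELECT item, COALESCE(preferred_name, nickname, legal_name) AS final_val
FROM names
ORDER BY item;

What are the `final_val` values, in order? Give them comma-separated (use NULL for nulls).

item=A: preferred_name=NULL, nickname=NULL, legal_name=NULL (all NULL) → NULL
item=D: preferred_name=NULL, nickname=NULL, legal_name=NULL (all NULL) → NULL
item=E: preferred_name=NULL, nickname=Farah → Farah
item=G: preferred_name=Vik → Vik
item=K: preferred_name=Farah → Farah
item=Q: preferred_name=Tara → Tara
item=U: preferred_name=NULL, nickname=Xiu → Xiu
item=V: preferred_name=Hiro → Hiro
item=X: preferred_name=Wes → Wes
item=Z: preferred_name=Sven → Sven

NULL, NULL, Farah, Vik, Farah, Tara, Xiu, Hiro, Wes, Sven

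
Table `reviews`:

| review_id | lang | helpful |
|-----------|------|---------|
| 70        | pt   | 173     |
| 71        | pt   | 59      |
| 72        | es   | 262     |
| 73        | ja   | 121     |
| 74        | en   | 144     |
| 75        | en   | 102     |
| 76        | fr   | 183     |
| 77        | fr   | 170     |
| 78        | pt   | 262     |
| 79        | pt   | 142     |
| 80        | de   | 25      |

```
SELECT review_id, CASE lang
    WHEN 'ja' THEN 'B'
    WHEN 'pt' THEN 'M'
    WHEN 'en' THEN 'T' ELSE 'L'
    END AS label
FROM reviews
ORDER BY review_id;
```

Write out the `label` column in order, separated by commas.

M, M, L, B, T, T, L, L, M, M, L

review_id=70: lang='pt' → M
review_id=71: lang='pt' → M
review_id=72: ELSE → L
review_id=73: lang='ja' → B
review_id=74: lang='en' → T
review_id=75: lang='en' → T
review_id=76: ELSE → L
review_id=77: ELSE → L
review_id=78: lang='pt' → M
review_id=79: lang='pt' → M
review_id=80: ELSE → L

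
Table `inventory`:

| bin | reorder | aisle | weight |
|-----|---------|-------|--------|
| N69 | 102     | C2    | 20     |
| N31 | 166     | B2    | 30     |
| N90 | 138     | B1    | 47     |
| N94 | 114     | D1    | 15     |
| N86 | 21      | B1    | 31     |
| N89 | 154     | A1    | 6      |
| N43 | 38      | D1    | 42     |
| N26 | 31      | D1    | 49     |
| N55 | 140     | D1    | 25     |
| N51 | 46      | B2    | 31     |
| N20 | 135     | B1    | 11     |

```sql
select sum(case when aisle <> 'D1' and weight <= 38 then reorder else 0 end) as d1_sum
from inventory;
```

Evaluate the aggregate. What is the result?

bin=N69: ✓ → 102
bin=N31: ✓ → 166
bin=N90: ✗
bin=N94: ✗
bin=N86: ✓ → 21
bin=N89: ✓ → 154
bin=N43: ✗
bin=N26: ✗
bin=N55: ✗
bin=N51: ✓ → 46
bin=N20: ✓ → 135
d1_sum = 102 + 166 + 21 + 154 + 46 + 135 = 624

624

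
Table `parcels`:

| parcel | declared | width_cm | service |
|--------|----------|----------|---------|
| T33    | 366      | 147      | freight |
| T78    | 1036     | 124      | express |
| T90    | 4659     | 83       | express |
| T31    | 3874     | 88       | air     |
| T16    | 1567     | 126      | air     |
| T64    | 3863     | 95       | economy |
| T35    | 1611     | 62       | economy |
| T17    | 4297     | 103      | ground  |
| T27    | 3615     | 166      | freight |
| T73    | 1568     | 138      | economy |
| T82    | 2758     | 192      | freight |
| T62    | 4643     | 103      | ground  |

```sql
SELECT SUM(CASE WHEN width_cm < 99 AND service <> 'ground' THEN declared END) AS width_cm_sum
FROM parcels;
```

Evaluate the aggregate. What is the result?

parcel=T33: ✗
parcel=T78: ✗
parcel=T90: ✓ → 4659
parcel=T31: ✓ → 3874
parcel=T16: ✗
parcel=T64: ✓ → 3863
parcel=T35: ✓ → 1611
parcel=T17: ✗
parcel=T27: ✗
parcel=T73: ✗
parcel=T82: ✗
parcel=T62: ✗
width_cm_sum = 4659 + 3874 + 3863 + 1611 = 14007

14007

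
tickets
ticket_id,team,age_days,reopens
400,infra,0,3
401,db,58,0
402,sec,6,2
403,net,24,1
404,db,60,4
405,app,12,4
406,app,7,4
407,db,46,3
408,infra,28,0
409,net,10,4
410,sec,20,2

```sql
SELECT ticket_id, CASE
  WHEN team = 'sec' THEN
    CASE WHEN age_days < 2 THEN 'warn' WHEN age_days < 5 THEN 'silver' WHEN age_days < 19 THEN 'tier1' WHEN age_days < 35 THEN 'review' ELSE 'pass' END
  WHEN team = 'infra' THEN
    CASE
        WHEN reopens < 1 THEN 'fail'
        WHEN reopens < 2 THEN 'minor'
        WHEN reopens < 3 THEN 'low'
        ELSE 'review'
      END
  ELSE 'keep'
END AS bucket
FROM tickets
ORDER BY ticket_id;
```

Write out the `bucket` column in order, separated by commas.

ticket_id=400: team='infra' → inner[ELSE] → review
ticket_id=401: team='db' → outer ELSE → keep
ticket_id=402: team='sec' → inner[age_days < 19] → tier1
ticket_id=403: team='net' → outer ELSE → keep
ticket_id=404: team='db' → outer ELSE → keep
ticket_id=405: team='app' → outer ELSE → keep
ticket_id=406: team='app' → outer ELSE → keep
ticket_id=407: team='db' → outer ELSE → keep
ticket_id=408: team='infra' → inner[reopens < 1] → fail
ticket_id=409: team='net' → outer ELSE → keep
ticket_id=410: team='sec' → inner[age_days < 35] → review

review, keep, tier1, keep, keep, keep, keep, keep, fail, keep, review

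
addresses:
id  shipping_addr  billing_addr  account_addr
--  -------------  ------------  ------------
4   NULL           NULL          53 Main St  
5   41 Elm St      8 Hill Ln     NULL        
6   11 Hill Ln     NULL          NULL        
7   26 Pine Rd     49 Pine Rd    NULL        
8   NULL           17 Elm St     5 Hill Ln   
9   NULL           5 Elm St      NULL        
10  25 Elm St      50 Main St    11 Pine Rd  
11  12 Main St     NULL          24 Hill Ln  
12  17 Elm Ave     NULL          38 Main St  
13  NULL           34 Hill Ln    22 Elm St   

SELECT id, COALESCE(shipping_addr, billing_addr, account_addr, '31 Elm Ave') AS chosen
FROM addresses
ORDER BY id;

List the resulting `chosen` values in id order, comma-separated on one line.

id=4: shipping_addr=NULL, billing_addr=NULL, account_addr=53 Main St → 53 Main St
id=5: shipping_addr=41 Elm St → 41 Elm St
id=6: shipping_addr=11 Hill Ln → 11 Hill Ln
id=7: shipping_addr=26 Pine Rd → 26 Pine Rd
id=8: shipping_addr=NULL, billing_addr=17 Elm St → 17 Elm St
id=9: shipping_addr=NULL, billing_addr=5 Elm St → 5 Elm St
id=10: shipping_addr=25 Elm St → 25 Elm St
id=11: shipping_addr=12 Main St → 12 Main St
id=12: shipping_addr=17 Elm Ave → 17 Elm Ave
id=13: shipping_addr=NULL, billing_addr=34 Hill Ln → 34 Hill Ln

53 Main St, 41 Elm St, 11 Hill Ln, 26 Pine Rd, 17 Elm St, 5 Elm St, 25 Elm St, 12 Main St, 17 Elm Ave, 34 Hill Ln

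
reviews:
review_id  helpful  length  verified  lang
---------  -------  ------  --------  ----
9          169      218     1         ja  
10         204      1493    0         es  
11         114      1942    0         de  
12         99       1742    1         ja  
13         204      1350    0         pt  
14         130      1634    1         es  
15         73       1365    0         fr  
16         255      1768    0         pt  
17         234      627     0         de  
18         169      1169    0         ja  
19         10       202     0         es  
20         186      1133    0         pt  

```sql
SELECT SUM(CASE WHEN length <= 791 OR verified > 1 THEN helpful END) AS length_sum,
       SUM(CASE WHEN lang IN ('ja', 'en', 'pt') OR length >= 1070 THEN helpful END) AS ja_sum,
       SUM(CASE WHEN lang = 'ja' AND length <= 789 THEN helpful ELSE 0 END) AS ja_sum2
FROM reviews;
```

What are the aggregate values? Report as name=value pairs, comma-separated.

[length_sum: length <= 791 OR verified > 1]
review_id=9: ✓ → 169
review_id=10: ✗
review_id=11: ✗
review_id=12: ✗
review_id=13: ✗
review_id=14: ✗
review_id=15: ✗
review_id=16: ✗
review_id=17: ✓ → 234
review_id=18: ✗
review_id=19: ✓ → 10
review_id=20: ✗
length_sum = 169 + 234 + 10 = 413
—
[ja_sum: lang IN ('ja', 'en', 'pt') OR length >= 1070]
review_id=9: ✓ → 169
review_id=10: ✓ → 204
review_id=11: ✓ → 114
review_id=12: ✓ → 99
review_id=13: ✓ → 204
review_id=14: ✓ → 130
review_id=15: ✓ → 73
review_id=16: ✓ → 255
review_id=17: ✗
review_id=18: ✓ → 169
review_id=19: ✗
review_id=20: ✓ → 186
ja_sum = 169 + 204 + 114 + 99 + 204 + 130 + 73 + 255 + 169 + 186 = 1603
—
[ja_sum2: lang = 'ja' AND length <= 789]
review_id=9: ✓ → 169
review_id=10: ✗
review_id=11: ✗
review_id=12: ✗
review_id=13: ✗
review_id=14: ✗
review_id=15: ✗
review_id=16: ✗
review_id=17: ✗
review_id=18: ✗
review_id=19: ✗
review_id=20: ✗
ja_sum2 = 169

length_sum=413, ja_sum=1603, ja_sum2=169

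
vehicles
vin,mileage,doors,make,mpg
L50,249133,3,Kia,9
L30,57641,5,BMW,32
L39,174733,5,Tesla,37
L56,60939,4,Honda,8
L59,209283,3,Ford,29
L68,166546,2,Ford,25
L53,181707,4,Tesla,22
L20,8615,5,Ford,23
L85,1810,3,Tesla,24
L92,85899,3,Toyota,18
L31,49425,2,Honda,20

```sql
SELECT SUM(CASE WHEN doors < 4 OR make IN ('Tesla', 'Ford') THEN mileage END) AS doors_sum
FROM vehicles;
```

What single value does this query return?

vin=L50: ✓ → 249133
vin=L30: ✗
vin=L39: ✓ → 174733
vin=L56: ✗
vin=L59: ✓ → 209283
vin=L68: ✓ → 166546
vin=L53: ✓ → 181707
vin=L20: ✓ → 8615
vin=L85: ✓ → 1810
vin=L92: ✓ → 85899
vin=L31: ✓ → 49425
doors_sum = 249133 + 174733 + 209283 + 166546 + 181707 + 8615 + 1810 + 85899 + 49425 = 1127151

1127151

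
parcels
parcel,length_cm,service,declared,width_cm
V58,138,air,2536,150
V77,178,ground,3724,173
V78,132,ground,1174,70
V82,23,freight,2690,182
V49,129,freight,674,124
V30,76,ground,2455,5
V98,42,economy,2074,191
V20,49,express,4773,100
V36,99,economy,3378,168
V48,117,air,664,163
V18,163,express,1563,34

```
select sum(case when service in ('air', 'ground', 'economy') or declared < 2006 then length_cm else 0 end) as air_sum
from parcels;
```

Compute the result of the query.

parcel=V58: ✓ → 138
parcel=V77: ✓ → 178
parcel=V78: ✓ → 132
parcel=V82: ✗
parcel=V49: ✓ → 129
parcel=V30: ✓ → 76
parcel=V98: ✓ → 42
parcel=V20: ✗
parcel=V36: ✓ → 99
parcel=V48: ✓ → 117
parcel=V18: ✓ → 163
air_sum = 138 + 178 + 132 + 129 + 76 + 42 + 99 + 117 + 163 = 1074

1074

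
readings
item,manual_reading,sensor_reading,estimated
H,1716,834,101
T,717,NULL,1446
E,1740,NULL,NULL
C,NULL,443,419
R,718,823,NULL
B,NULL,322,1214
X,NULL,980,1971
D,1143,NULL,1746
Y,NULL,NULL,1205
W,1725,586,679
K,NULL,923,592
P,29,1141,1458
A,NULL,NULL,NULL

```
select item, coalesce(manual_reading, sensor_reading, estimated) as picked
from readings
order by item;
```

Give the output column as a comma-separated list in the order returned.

NULL, 322, 443, 1143, 1740, 1716, 923, 29, 718, 717, 1725, 980, 1205

item=A: manual_reading=NULL, sensor_reading=NULL, estimated=NULL (all NULL) → NULL
item=B: manual_reading=NULL, sensor_reading=322 → 322
item=C: manual_reading=NULL, sensor_reading=443 → 443
item=D: manual_reading=1143 → 1143
item=E: manual_reading=1740 → 1740
item=H: manual_reading=1716 → 1716
item=K: manual_reading=NULL, sensor_reading=923 → 923
item=P: manual_reading=29 → 29
item=R: manual_reading=718 → 718
item=T: manual_reading=717 → 717
item=W: manual_reading=1725 → 1725
item=X: manual_reading=NULL, sensor_reading=980 → 980
item=Y: manual_reading=NULL, sensor_reading=NULL, estimated=1205 → 1205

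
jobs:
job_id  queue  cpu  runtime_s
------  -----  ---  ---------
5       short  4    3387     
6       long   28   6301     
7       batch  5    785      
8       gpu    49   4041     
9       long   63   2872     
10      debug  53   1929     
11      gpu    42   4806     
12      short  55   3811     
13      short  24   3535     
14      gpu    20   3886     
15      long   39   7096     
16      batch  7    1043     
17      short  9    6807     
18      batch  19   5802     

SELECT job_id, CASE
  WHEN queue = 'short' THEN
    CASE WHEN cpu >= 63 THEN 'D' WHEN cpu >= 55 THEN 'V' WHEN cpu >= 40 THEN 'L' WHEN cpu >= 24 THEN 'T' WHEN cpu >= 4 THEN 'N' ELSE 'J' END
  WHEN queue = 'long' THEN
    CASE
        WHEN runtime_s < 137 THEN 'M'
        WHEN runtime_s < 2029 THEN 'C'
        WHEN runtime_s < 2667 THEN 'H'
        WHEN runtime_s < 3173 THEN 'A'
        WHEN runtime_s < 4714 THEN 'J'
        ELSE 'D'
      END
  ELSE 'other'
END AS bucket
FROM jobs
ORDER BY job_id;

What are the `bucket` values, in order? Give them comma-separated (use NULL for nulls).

job_id=5: queue='short' → inner[cpu >= 4] → N
job_id=6: queue='long' → inner[ELSE] → D
job_id=7: queue='batch' → outer ELSE → other
job_id=8: queue='gpu' → outer ELSE → other
job_id=9: queue='long' → inner[runtime_s < 3173] → A
job_id=10: queue='debug' → outer ELSE → other
job_id=11: queue='gpu' → outer ELSE → other
job_id=12: queue='short' → inner[cpu >= 55] → V
job_id=13: queue='short' → inner[cpu >= 24] → T
job_id=14: queue='gpu' → outer ELSE → other
job_id=15: queue='long' → inner[ELSE] → D
job_id=16: queue='batch' → outer ELSE → other
job_id=17: queue='short' → inner[cpu >= 4] → N
job_id=18: queue='batch' → outer ELSE → other

N, D, other, other, A, other, other, V, T, other, D, other, N, other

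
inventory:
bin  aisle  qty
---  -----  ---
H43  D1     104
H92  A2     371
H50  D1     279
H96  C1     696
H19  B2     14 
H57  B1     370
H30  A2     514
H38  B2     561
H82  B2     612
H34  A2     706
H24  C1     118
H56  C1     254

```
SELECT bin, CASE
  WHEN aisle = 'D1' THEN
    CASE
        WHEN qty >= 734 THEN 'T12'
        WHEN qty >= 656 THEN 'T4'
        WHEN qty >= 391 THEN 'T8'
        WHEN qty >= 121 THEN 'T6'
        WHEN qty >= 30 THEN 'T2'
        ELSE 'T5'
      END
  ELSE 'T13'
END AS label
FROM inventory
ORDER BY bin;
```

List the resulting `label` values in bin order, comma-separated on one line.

bin=H19: aisle='B2' → outer ELSE → T13
bin=H24: aisle='C1' → outer ELSE → T13
bin=H30: aisle='A2' → outer ELSE → T13
bin=H34: aisle='A2' → outer ELSE → T13
bin=H38: aisle='B2' → outer ELSE → T13
bin=H43: aisle='D1' → inner[qty >= 30] → T2
bin=H50: aisle='D1' → inner[qty >= 121] → T6
bin=H56: aisle='C1' → outer ELSE → T13
bin=H57: aisle='B1' → outer ELSE → T13
bin=H82: aisle='B2' → outer ELSE → T13
bin=H92: aisle='A2' → outer ELSE → T13
bin=H96: aisle='C1' → outer ELSE → T13

T13, T13, T13, T13, T13, T2, T6, T13, T13, T13, T13, T13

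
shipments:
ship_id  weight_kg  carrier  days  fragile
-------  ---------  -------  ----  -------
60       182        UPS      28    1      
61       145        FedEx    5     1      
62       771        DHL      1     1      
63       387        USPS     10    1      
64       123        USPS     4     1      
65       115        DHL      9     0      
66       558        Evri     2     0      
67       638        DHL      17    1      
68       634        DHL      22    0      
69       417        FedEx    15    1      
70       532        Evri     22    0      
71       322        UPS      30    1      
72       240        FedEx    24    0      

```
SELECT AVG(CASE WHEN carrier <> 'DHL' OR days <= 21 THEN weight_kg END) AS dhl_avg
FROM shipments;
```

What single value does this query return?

369.1666666667

ship_id=60: ✓ → 182
ship_id=61: ✓ → 145
ship_id=62: ✓ → 771
ship_id=63: ✓ → 387
ship_id=64: ✓ → 123
ship_id=65: ✓ → 115
ship_id=66: ✓ → 558
ship_id=67: ✓ → 638
ship_id=68: ✗
ship_id=69: ✓ → 417
ship_id=70: ✓ → 532
ship_id=71: ✓ → 322
ship_id=72: ✓ → 240
dhl_avg = (182 + 145 + 771 + 387 + 123 + 115 + 558 + 638 + 417 + 532 + 322 + 240) / 12 = 369.1666666667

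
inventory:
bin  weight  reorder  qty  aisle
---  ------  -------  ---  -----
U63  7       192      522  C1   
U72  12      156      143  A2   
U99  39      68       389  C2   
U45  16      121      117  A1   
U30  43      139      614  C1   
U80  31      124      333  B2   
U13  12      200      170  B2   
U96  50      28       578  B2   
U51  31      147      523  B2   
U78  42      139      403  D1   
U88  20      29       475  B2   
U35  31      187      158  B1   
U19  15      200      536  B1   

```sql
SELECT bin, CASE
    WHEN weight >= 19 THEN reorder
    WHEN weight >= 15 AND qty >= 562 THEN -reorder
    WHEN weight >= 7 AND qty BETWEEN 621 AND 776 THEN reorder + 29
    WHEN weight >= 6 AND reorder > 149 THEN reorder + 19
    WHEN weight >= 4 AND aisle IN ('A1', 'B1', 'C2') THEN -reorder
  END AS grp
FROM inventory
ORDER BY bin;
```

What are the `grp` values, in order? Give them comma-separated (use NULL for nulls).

bin=U13: weight >= 6 AND reorder > 149 → 219
bin=U19: weight >= 6 AND reorder > 149 → 219
bin=U30: weight >= 19 → 139
bin=U35: weight >= 19 → 187
bin=U45: weight >= 4 AND aisle IN ('A1', 'B1', 'C2') → -121
bin=U51: weight >= 19 → 147
bin=U63: weight >= 6 AND reorder > 149 → 211
bin=U72: weight >= 6 AND reorder > 149 → 175
bin=U78: weight >= 19 → 139
bin=U80: weight >= 19 → 124
bin=U88: weight >= 19 → 29
bin=U96: weight >= 19 → 28
bin=U99: weight >= 19 → 68

219, 219, 139, 187, -121, 147, 211, 175, 139, 124, 29, 28, 68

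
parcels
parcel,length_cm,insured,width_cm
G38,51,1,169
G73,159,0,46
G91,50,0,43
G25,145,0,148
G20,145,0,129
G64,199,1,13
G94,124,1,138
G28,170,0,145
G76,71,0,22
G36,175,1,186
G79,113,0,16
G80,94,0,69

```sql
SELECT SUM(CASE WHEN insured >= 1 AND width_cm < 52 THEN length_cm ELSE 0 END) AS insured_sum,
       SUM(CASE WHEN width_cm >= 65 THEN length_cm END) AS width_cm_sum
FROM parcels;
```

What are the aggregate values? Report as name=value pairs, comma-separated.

[insured_sum: insured >= 1 AND width_cm < 52]
parcel=G38: ✗
parcel=G73: ✗
parcel=G91: ✗
parcel=G25: ✗
parcel=G20: ✗
parcel=G64: ✓ → 199
parcel=G94: ✗
parcel=G28: ✗
parcel=G76: ✗
parcel=G36: ✗
parcel=G79: ✗
parcel=G80: ✗
insured_sum = 199
—
[width_cm_sum: width_cm >= 65]
parcel=G38: ✓ → 51
parcel=G73: ✗
parcel=G91: ✗
parcel=G25: ✓ → 145
parcel=G20: ✓ → 145
parcel=G64: ✗
parcel=G94: ✓ → 124
parcel=G28: ✓ → 170
parcel=G76: ✗
parcel=G36: ✓ → 175
parcel=G79: ✗
parcel=G80: ✓ → 94
width_cm_sum = 51 + 145 + 145 + 124 + 170 + 175 + 94 = 904

insured_sum=199, width_cm_sum=904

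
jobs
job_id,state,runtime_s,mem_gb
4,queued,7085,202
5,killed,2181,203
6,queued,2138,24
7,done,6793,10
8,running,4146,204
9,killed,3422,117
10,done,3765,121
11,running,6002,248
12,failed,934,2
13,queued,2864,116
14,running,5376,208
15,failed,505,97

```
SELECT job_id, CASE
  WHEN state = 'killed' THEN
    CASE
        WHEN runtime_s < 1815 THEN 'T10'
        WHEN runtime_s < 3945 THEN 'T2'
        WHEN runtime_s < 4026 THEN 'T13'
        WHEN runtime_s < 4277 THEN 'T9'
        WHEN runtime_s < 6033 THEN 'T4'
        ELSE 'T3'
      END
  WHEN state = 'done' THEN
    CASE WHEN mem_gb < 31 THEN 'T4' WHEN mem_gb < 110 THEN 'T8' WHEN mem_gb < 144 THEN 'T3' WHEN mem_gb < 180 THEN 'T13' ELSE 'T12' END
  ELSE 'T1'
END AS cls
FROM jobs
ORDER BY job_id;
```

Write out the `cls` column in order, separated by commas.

job_id=4: state='queued' → outer ELSE → T1
job_id=5: state='killed' → inner[runtime_s < 3945] → T2
job_id=6: state='queued' → outer ELSE → T1
job_id=7: state='done' → inner[mem_gb < 31] → T4
job_id=8: state='running' → outer ELSE → T1
job_id=9: state='killed' → inner[runtime_s < 3945] → T2
job_id=10: state='done' → inner[mem_gb < 144] → T3
job_id=11: state='running' → outer ELSE → T1
job_id=12: state='failed' → outer ELSE → T1
job_id=13: state='queued' → outer ELSE → T1
job_id=14: state='running' → outer ELSE → T1
job_id=15: state='failed' → outer ELSE → T1

T1, T2, T1, T4, T1, T2, T3, T1, T1, T1, T1, T1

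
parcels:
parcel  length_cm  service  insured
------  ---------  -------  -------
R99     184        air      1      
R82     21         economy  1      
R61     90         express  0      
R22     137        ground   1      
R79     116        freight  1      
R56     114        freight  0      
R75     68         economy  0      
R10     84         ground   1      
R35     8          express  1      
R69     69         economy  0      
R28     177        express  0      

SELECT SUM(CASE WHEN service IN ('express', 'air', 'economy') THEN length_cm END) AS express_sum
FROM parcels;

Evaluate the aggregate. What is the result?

617

parcel=R99: ✓ → 184
parcel=R82: ✓ → 21
parcel=R61: ✓ → 90
parcel=R22: ✗
parcel=R79: ✗
parcel=R56: ✗
parcel=R75: ✓ → 68
parcel=R10: ✗
parcel=R35: ✓ → 8
parcel=R69: ✓ → 69
parcel=R28: ✓ → 177
express_sum = 184 + 21 + 90 + 68 + 8 + 69 + 177 = 617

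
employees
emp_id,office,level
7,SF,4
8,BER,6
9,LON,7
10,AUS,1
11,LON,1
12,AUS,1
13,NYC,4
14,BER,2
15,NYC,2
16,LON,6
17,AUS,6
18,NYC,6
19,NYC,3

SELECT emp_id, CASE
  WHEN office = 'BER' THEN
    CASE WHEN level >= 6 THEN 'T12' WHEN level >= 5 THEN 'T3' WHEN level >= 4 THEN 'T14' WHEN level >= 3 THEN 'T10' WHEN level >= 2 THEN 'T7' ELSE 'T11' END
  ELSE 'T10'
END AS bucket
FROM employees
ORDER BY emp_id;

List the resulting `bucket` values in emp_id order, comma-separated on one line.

emp_id=7: office='SF' → outer ELSE → T10
emp_id=8: office='BER' → inner[level >= 6] → T12
emp_id=9: office='LON' → outer ELSE → T10
emp_id=10: office='AUS' → outer ELSE → T10
emp_id=11: office='LON' → outer ELSE → T10
emp_id=12: office='AUS' → outer ELSE → T10
emp_id=13: office='NYC' → outer ELSE → T10
emp_id=14: office='BER' → inner[level >= 2] → T7
emp_id=15: office='NYC' → outer ELSE → T10
emp_id=16: office='LON' → outer ELSE → T10
emp_id=17: office='AUS' → outer ELSE → T10
emp_id=18: office='NYC' → outer ELSE → T10
emp_id=19: office='NYC' → outer ELSE → T10

T10, T12, T10, T10, T10, T10, T10, T7, T10, T10, T10, T10, T10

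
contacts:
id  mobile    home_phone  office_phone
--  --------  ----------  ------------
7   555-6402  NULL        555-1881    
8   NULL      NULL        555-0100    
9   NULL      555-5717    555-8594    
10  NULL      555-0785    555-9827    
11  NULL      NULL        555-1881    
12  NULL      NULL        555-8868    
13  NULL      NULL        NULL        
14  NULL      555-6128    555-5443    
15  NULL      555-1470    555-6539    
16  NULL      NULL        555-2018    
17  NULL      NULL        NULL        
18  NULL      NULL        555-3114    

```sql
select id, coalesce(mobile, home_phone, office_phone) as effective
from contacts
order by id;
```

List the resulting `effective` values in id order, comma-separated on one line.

555-6402, 555-0100, 555-5717, 555-0785, 555-1881, 555-8868, NULL, 555-6128, 555-1470, 555-2018, NULL, 555-3114

id=7: mobile=555-6402 → 555-6402
id=8: mobile=NULL, home_phone=NULL, office_phone=555-0100 → 555-0100
id=9: mobile=NULL, home_phone=555-5717 → 555-5717
id=10: mobile=NULL, home_phone=555-0785 → 555-0785
id=11: mobile=NULL, home_phone=NULL, office_phone=555-1881 → 555-1881
id=12: mobile=NULL, home_phone=NULL, office_phone=555-8868 → 555-8868
id=13: mobile=NULL, home_phone=NULL, office_phone=NULL (all NULL) → NULL
id=14: mobile=NULL, home_phone=555-6128 → 555-6128
id=15: mobile=NULL, home_phone=555-1470 → 555-1470
id=16: mobile=NULL, home_phone=NULL, office_phone=555-2018 → 555-2018
id=17: mobile=NULL, home_phone=NULL, office_phone=NULL (all NULL) → NULL
id=18: mobile=NULL, home_phone=NULL, office_phone=555-3114 → 555-3114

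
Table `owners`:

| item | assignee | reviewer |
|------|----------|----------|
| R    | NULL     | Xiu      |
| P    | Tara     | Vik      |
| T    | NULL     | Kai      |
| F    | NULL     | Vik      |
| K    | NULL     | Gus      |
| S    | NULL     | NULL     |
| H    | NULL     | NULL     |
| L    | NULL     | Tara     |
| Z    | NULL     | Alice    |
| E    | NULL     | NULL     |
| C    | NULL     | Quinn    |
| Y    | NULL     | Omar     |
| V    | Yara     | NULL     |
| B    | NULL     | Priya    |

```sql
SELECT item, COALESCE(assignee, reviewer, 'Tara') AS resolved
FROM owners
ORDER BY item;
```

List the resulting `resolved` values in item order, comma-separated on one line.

item=B: assignee=NULL, reviewer=Priya → Priya
item=C: assignee=NULL, reviewer=Quinn → Quinn
item=E: assignee=NULL, reviewer=NULL, → literal Tara → Tara
item=F: assignee=NULL, reviewer=Vik → Vik
item=H: assignee=NULL, reviewer=NULL, → literal Tara → Tara
item=K: assignee=NULL, reviewer=Gus → Gus
item=L: assignee=NULL, reviewer=Tara → Tara
item=P: assignee=Tara → Tara
item=R: assignee=NULL, reviewer=Xiu → Xiu
item=S: assignee=NULL, reviewer=NULL, → literal Tara → Tara
item=T: assignee=NULL, reviewer=Kai → Kai
item=V: assignee=Yara → Yara
item=Y: assignee=NULL, reviewer=Omar → Omar
item=Z: assignee=NULL, reviewer=Alice → Alice

Priya, Quinn, Tara, Vik, Tara, Gus, Tara, Tara, Xiu, Tara, Kai, Yara, Omar, Alice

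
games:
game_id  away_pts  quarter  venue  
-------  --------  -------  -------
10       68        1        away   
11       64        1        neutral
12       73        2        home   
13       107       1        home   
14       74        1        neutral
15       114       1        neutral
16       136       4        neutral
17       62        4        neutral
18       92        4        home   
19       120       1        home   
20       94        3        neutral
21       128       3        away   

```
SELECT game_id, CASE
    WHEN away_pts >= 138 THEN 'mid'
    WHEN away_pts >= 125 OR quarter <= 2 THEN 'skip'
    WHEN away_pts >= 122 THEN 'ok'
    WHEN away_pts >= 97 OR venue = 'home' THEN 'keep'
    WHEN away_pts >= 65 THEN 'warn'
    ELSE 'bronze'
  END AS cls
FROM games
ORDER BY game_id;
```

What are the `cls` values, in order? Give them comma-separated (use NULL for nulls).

skip, skip, skip, skip, skip, skip, skip, bronze, keep, skip, warn, skip

game_id=10: away_pts >= 125 OR quarter <= 2 → skip
game_id=11: away_pts >= 125 OR quarter <= 2 → skip
game_id=12: away_pts >= 125 OR quarter <= 2 → skip
game_id=13: away_pts >= 125 OR quarter <= 2 → skip
game_id=14: away_pts >= 125 OR quarter <= 2 → skip
game_id=15: away_pts >= 125 OR quarter <= 2 → skip
game_id=16: away_pts >= 125 OR quarter <= 2 → skip
game_id=17: ELSE → bronze
game_id=18: away_pts >= 97 OR venue = 'home' → keep
game_id=19: away_pts >= 125 OR quarter <= 2 → skip
game_id=20: away_pts >= 65 → warn
game_id=21: away_pts >= 125 OR quarter <= 2 → skip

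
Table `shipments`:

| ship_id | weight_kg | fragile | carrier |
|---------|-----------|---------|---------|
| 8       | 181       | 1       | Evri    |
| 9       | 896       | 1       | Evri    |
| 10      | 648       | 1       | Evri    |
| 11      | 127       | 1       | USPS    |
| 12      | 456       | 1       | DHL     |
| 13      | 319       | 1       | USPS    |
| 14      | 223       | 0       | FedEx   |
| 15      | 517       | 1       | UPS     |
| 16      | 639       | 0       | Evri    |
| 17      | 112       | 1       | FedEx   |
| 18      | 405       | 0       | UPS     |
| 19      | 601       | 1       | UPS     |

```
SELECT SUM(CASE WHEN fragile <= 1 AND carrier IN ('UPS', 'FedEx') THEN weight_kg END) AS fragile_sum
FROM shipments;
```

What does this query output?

1858

ship_id=8: ✗
ship_id=9: ✗
ship_id=10: ✗
ship_id=11: ✗
ship_id=12: ✗
ship_id=13: ✗
ship_id=14: ✓ → 223
ship_id=15: ✓ → 517
ship_id=16: ✗
ship_id=17: ✓ → 112
ship_id=18: ✓ → 405
ship_id=19: ✓ → 601
fragile_sum = 223 + 517 + 112 + 405 + 601 = 1858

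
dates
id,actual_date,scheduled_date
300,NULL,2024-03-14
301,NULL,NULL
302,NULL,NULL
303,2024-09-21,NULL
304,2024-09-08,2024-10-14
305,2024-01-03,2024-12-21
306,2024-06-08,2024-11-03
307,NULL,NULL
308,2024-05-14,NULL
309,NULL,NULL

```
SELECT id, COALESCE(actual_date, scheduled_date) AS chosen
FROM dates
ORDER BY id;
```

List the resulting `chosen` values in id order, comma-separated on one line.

id=300: actual_date=NULL, scheduled_date=2024-03-14 → 2024-03-14
id=301: actual_date=NULL, scheduled_date=NULL (all NULL) → NULL
id=302: actual_date=NULL, scheduled_date=NULL (all NULL) → NULL
id=303: actual_date=2024-09-21 → 2024-09-21
id=304: actual_date=2024-09-08 → 2024-09-08
id=305: actual_date=2024-01-03 → 2024-01-03
id=306: actual_date=2024-06-08 → 2024-06-08
id=307: actual_date=NULL, scheduled_date=NULL (all NULL) → NULL
id=308: actual_date=2024-05-14 → 2024-05-14
id=309: actual_date=NULL, scheduled_date=NULL (all NULL) → NULL

2024-03-14, NULL, NULL, 2024-09-21, 2024-09-08, 2024-01-03, 2024-06-08, NULL, 2024-05-14, NULL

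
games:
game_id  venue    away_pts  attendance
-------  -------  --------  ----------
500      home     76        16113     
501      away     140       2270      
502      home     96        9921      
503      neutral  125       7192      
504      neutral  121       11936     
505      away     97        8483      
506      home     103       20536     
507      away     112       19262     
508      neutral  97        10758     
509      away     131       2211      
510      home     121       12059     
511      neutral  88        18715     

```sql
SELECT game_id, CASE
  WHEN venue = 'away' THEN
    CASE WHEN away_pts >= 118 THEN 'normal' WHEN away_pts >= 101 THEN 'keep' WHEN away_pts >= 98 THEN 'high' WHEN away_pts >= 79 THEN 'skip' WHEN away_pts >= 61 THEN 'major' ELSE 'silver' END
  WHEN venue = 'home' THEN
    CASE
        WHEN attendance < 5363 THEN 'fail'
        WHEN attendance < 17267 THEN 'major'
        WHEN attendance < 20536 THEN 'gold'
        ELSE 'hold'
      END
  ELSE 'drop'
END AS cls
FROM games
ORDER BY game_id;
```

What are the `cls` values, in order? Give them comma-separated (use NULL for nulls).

game_id=500: venue='home' → inner[attendance < 17267] → major
game_id=501: venue='away' → inner[away_pts >= 118] → normal
game_id=502: venue='home' → inner[attendance < 17267] → major
game_id=503: venue='neutral' → outer ELSE → drop
game_id=504: venue='neutral' → outer ELSE → drop
game_id=505: venue='away' → inner[away_pts >= 79] → skip
game_id=506: venue='home' → inner[ELSE] → hold
game_id=507: venue='away' → inner[away_pts >= 101] → keep
game_id=508: venue='neutral' → outer ELSE → drop
game_id=509: venue='away' → inner[away_pts >= 118] → normal
game_id=510: venue='home' → inner[attendance < 17267] → major
game_id=511: venue='neutral' → outer ELSE → drop

major, normal, major, drop, drop, skip, hold, keep, drop, normal, major, drop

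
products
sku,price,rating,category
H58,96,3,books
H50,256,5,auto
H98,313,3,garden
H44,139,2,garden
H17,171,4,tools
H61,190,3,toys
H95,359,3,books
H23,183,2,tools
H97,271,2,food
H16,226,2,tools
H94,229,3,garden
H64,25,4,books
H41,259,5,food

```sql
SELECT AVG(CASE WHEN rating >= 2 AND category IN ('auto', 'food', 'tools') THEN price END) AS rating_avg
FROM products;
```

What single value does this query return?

sku=H58: ✗
sku=H50: ✓ → 256
sku=H98: ✗
sku=H44: ✗
sku=H17: ✓ → 171
sku=H61: ✗
sku=H95: ✗
sku=H23: ✓ → 183
sku=H97: ✓ → 271
sku=H16: ✓ → 226
sku=H94: ✗
sku=H64: ✗
sku=H41: ✓ → 259
rating_avg = (256 + 171 + 183 + 271 + 226 + 259) / 6 = 227.6666666667

227.6666666667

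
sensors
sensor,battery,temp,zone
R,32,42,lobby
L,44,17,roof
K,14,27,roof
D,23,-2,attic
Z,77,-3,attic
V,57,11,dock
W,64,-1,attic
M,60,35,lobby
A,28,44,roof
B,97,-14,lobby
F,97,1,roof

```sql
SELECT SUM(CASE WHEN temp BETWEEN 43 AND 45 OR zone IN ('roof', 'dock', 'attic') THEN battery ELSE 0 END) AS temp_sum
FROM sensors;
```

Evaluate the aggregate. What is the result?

404

sensor=R: ✗
sensor=L: ✓ → 44
sensor=K: ✓ → 14
sensor=D: ✓ → 23
sensor=Z: ✓ → 77
sensor=V: ✓ → 57
sensor=W: ✓ → 64
sensor=M: ✗
sensor=A: ✓ → 28
sensor=B: ✗
sensor=F: ✓ → 97
temp_sum = 44 + 14 + 23 + 77 + 57 + 64 + 28 + 97 = 404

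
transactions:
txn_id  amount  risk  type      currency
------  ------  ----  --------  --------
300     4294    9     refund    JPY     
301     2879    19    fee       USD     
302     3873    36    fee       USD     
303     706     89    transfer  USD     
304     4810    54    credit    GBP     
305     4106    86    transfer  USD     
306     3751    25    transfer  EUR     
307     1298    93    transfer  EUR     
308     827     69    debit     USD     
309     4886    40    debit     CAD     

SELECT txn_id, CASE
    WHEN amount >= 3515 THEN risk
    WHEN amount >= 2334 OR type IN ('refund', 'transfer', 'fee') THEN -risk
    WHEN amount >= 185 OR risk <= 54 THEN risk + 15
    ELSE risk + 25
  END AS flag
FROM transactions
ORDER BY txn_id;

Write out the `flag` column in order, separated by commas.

9, -19, 36, -89, 54, 86, 25, -93, 84, 40

txn_id=300: amount >= 3515 → 9
txn_id=301: amount >= 2334 OR type IN ('refund', 'transfer', 'fee') → -19
txn_id=302: amount >= 3515 → 36
txn_id=303: amount >= 2334 OR type IN ('refund', 'transfer', 'fee') → -89
txn_id=304: amount >= 3515 → 54
txn_id=305: amount >= 3515 → 86
txn_id=306: amount >= 3515 → 25
txn_id=307: amount >= 2334 OR type IN ('refund', 'transfer', 'fee') → -93
txn_id=308: amount >= 185 OR risk <= 54 → 84
txn_id=309: amount >= 3515 → 40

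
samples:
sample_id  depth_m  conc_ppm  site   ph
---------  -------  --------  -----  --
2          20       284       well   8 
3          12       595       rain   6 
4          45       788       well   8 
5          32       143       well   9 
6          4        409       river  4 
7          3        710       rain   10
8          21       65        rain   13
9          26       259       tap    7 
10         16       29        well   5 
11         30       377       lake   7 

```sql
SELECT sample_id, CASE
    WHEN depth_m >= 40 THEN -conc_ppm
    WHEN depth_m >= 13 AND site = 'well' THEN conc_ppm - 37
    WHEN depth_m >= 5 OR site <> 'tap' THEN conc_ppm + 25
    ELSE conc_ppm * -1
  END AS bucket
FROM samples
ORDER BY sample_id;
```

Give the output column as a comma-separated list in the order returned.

sample_id=2: depth_m >= 13 AND site = 'well' → 247
sample_id=3: depth_m >= 5 OR site <> 'tap' → 620
sample_id=4: depth_m >= 40 → -788
sample_id=5: depth_m >= 13 AND site = 'well' → 106
sample_id=6: depth_m >= 5 OR site <> 'tap' → 434
sample_id=7: depth_m >= 5 OR site <> 'tap' → 735
sample_id=8: depth_m >= 5 OR site <> 'tap' → 90
sample_id=9: depth_m >= 5 OR site <> 'tap' → 284
sample_id=10: depth_m >= 13 AND site = 'well' → -8
sample_id=11: depth_m >= 5 OR site <> 'tap' → 402

247, 620, -788, 106, 434, 735, 90, 284, -8, 402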